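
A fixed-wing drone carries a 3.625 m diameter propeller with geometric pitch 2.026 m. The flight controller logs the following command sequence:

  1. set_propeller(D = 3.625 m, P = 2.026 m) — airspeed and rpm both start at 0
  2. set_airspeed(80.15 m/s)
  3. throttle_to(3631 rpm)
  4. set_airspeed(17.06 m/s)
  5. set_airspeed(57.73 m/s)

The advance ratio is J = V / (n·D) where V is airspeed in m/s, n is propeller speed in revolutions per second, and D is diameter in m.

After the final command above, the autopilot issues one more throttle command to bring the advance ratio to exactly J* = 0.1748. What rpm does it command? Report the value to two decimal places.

set_propeller: D = 3.625 m, P = 2.026 m (p = P/D = 0.558897); state ← (V=0, rpm=0)
set_airspeed(80.15): V ← 80.15 m/s
throttle_to(3631): rpm ← 3631
set_airspeed(17.06): V ← 17.06 m/s
set_airspeed(57.73): V ← 57.73 m/s
final state: V = 57.73 m/s, rpm = 3631 → n = rpm/60 = 60.516667 rev/s
target J* = 0.1748; solve J* = V/(n·D) for n: n = V/(J*·D) = 57.73/(0.1748 × 3.625) = 91.107078 rev/s
rpm = 60·n = 5466.424682

rpm = 5466.42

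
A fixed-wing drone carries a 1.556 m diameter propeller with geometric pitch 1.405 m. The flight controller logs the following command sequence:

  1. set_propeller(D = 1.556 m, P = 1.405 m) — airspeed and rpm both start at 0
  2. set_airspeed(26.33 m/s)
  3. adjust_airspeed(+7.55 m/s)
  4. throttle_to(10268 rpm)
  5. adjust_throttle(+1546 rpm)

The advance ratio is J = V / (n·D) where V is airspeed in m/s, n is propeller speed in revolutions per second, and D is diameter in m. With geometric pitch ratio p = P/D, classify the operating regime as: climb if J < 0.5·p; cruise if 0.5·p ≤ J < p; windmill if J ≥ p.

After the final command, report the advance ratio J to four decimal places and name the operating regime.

J = 0.1106, regime = climb

set_propeller: D = 1.556 m, P = 1.405 m (p = P/D = 0.902956); state ← (V=0, rpm=0)
set_airspeed(26.33): V ← 26.33 m/s
adjust_airspeed(+7.55): V ← 26.33 +7.55 = 33.88 m/s
throttle_to(10268): rpm ← 10268
adjust_throttle(+1546): rpm ← 10268 +1546 = 11814
final state: V = 33.88 m/s, rpm = 11814 → n = rpm/60 = 196.900000 rev/s
J = V / (n·D) = 33.88 / (196.900000 × 1.556) = 0.110583
regime bands: climb J<0.4515 | cruise [0.4515, 0.9030) | windmill J≥0.9030
J = 0.1106 → climb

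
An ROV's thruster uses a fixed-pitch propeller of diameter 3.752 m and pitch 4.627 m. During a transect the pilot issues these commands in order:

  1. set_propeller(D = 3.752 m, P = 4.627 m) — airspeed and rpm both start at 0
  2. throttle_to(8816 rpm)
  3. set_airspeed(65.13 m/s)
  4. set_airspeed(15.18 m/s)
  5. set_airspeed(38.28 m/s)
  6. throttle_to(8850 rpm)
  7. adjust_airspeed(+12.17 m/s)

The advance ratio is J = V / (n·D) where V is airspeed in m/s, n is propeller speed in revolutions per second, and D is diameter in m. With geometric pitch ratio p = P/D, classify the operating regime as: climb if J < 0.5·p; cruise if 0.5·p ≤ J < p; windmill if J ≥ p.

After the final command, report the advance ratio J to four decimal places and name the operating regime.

set_propeller: D = 3.752 m, P = 4.627 m (p = P/D = 1.233209); state ← (V=0, rpm=0)
throttle_to(8816): rpm ← 8816
set_airspeed(65.13): V ← 65.13 m/s
set_airspeed(15.18): V ← 15.18 m/s
set_airspeed(38.28): V ← 38.28 m/s
throttle_to(8850): rpm ← 8850
adjust_airspeed(+12.17): V ← 38.28 +12.17 = 50.45 m/s
final state: V = 50.45 m/s, rpm = 8850 → n = rpm/60 = 147.500000 rev/s
J = V / (n·D) = 50.45 / (147.500000 × 3.752) = 0.091160
regime bands: climb J<0.6166 | cruise [0.6166, 1.2332) | windmill J≥1.2332
J = 0.0912 → climb

J = 0.0912, regime = climb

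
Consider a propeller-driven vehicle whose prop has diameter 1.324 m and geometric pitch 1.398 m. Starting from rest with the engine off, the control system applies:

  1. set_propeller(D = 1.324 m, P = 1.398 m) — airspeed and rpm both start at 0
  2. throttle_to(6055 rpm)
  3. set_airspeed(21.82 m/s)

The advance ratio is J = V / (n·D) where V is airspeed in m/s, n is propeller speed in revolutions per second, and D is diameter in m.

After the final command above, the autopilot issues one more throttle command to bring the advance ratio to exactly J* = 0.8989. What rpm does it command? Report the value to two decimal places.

set_propeller: D = 1.324 m, P = 1.398 m (p = P/D = 1.055891); state ← (V=0, rpm=0)
throttle_to(6055): rpm ← 6055
set_airspeed(21.82): V ← 21.82 m/s
final state: V = 21.82 m/s, rpm = 6055 → n = rpm/60 = 100.916667 rev/s
target J* = 0.8989; solve J* = V/(n·D) for n: n = V/(J*·D) = 21.82/(0.8989 × 1.324) = 18.333922 rev/s
rpm = 60·n = 1100.035323

rpm = 1100.04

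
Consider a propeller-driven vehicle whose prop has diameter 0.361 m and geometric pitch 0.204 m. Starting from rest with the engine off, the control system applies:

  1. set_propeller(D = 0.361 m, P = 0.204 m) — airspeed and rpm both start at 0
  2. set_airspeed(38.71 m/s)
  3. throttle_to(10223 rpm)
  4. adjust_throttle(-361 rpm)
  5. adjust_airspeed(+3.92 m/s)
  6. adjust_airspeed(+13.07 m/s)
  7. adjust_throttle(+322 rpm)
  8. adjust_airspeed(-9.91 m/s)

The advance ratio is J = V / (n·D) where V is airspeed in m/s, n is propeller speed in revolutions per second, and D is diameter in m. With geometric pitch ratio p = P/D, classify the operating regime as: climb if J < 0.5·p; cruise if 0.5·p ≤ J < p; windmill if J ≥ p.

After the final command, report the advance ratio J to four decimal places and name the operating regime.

J = 0.7473, regime = windmill

set_propeller: D = 0.361 m, P = 0.204 m (p = P/D = 0.565097); state ← (V=0, rpm=0)
set_airspeed(38.71): V ← 38.71 m/s
throttle_to(10223): rpm ← 10223
adjust_throttle(-361): rpm ← 10223 -361 = 9862
adjust_airspeed(+3.92): V ← 38.71 +3.92 = 42.63 m/s
adjust_airspeed(+13.07): V ← 42.63 +13.07 = 55.7 m/s
adjust_throttle(+322): rpm ← 9862 +322 = 10184
adjust_airspeed(-9.91): V ← 55.7 -9.91 = 45.79 m/s
final state: V = 45.79 m/s, rpm = 10184 → n = rpm/60 = 169.733333 rev/s
J = V / (n·D) = 45.79 / (169.733333 × 0.361) = 0.747302
regime bands: climb J<0.2825 | cruise [0.2825, 0.5651) | windmill J≥0.5651
J = 0.7473 → windmill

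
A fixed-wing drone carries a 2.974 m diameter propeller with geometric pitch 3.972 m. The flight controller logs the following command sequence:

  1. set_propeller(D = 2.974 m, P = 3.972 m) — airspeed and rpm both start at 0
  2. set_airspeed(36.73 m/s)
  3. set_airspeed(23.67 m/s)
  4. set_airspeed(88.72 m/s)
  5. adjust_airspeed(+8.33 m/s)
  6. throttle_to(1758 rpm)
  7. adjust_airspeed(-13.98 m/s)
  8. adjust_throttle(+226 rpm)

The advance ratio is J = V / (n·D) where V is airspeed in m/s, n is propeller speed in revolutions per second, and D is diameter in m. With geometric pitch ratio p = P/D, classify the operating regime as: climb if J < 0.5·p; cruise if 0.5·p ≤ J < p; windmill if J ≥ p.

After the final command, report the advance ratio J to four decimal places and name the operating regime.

set_propeller: D = 2.974 m, P = 3.972 m (p = P/D = 1.335575); state ← (V=0, rpm=0)
set_airspeed(36.73): V ← 36.73 m/s
set_airspeed(23.67): V ← 23.67 m/s
set_airspeed(88.72): V ← 88.72 m/s
adjust_airspeed(+8.33): V ← 88.72 +8.33 = 97.05 m/s
throttle_to(1758): rpm ← 1758
adjust_airspeed(-13.98): V ← 97.05 -13.98 = 83.07 m/s
adjust_throttle(+226): rpm ← 1758 +226 = 1984
final state: V = 83.07 m/s, rpm = 1984 → n = rpm/60 = 33.066667 rev/s
J = V / (n·D) = 83.07 / (33.066667 × 2.974) = 0.844720
regime bands: climb J<0.6678 | cruise [0.6678, 1.3356) | windmill J≥1.3356
J = 0.8447 → cruise

J = 0.8447, regime = cruise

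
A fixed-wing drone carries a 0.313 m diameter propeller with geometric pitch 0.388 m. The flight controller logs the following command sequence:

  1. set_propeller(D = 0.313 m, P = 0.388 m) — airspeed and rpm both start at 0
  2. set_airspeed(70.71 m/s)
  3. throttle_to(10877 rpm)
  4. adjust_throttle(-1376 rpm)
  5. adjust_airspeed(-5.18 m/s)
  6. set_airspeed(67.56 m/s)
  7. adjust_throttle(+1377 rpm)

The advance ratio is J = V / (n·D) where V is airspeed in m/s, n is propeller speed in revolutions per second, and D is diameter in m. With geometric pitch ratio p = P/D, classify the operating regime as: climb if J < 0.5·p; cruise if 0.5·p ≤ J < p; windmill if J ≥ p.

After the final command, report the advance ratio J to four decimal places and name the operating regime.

J = 1.1905, regime = cruise

set_propeller: D = 0.313 m, P = 0.388 m (p = P/D = 1.239617); state ← (V=0, rpm=0)
set_airspeed(70.71): V ← 70.71 m/s
throttle_to(10877): rpm ← 10877
adjust_throttle(-1376): rpm ← 10877 -1376 = 9501
adjust_airspeed(-5.18): V ← 70.71 -5.18 = 65.53 m/s
set_airspeed(67.56): V ← 67.56 m/s
adjust_throttle(+1377): rpm ← 9501 +1377 = 10878
final state: V = 67.56 m/s, rpm = 10878 → n = rpm/60 = 181.300000 rev/s
J = V / (n·D) = 67.56 / (181.300000 × 0.313) = 1.190550
regime bands: climb J<0.6198 | cruise [0.6198, 1.2396) | windmill J≥1.2396
J = 1.1905 → cruise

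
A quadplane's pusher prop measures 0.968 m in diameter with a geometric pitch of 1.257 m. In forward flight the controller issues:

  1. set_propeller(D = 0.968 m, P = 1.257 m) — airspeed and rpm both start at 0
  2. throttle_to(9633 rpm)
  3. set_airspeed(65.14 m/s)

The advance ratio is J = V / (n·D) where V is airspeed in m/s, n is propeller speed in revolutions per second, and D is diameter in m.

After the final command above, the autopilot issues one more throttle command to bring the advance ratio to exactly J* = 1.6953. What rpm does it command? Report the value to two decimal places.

set_propeller: D = 0.968 m, P = 1.257 m (p = P/D = 1.298554); state ← (V=0, rpm=0)
throttle_to(9633): rpm ← 9633
set_airspeed(65.14): V ← 65.14 m/s
final state: V = 65.14 m/s, rpm = 9633 → n = rpm/60 = 160.550000 rev/s
target J* = 1.6953; solve J* = V/(n·D) for n: n = V/(J*·D) = 65.14/(1.6953 × 0.968) = 39.694089 rev/s
rpm = 60·n = 2381.645317

rpm = 2381.65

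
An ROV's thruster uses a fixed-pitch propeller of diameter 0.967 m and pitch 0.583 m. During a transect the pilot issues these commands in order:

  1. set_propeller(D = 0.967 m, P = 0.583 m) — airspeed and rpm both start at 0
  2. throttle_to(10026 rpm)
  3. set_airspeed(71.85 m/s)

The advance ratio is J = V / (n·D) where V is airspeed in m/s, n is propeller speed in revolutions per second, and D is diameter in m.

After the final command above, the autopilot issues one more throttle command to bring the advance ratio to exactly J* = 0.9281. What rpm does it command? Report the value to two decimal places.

set_propeller: D = 0.967 m, P = 0.583 m (p = P/D = 0.602896); state ← (V=0, rpm=0)
throttle_to(10026): rpm ← 10026
set_airspeed(71.85): V ← 71.85 m/s
final state: V = 71.85 m/s, rpm = 10026 → n = rpm/60 = 167.100000 rev/s
target J* = 0.9281; solve J* = V/(n·D) for n: n = V/(J*·D) = 71.85/(0.9281 × 0.967) = 80.058146 rev/s
rpm = 60·n = 4803.488730

rpm = 4803.49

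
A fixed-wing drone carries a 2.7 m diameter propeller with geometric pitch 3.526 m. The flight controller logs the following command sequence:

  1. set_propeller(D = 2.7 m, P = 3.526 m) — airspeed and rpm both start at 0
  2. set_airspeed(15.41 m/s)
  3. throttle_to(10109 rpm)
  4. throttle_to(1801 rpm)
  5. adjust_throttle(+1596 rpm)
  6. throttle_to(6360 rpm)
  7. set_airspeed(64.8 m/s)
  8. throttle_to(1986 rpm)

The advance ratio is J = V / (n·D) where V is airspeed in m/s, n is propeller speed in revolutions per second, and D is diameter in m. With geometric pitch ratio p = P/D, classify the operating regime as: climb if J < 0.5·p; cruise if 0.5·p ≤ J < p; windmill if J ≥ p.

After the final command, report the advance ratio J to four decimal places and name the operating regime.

J = 0.7251, regime = cruise

set_propeller: D = 2.7 m, P = 3.526 m (p = P/D = 1.305926); state ← (V=0, rpm=0)
set_airspeed(15.41): V ← 15.41 m/s
throttle_to(10109): rpm ← 10109
throttle_to(1801): rpm ← 1801
adjust_throttle(+1596): rpm ← 1801 +1596 = 3397
throttle_to(6360): rpm ← 6360
set_airspeed(64.8): V ← 64.8 m/s
throttle_to(1986): rpm ← 1986
final state: V = 64.8 m/s, rpm = 1986 → n = rpm/60 = 33.100000 rev/s
J = V / (n·D) = 64.8 / (33.100000 × 2.7) = 0.725076
regime bands: climb J<0.6530 | cruise [0.6530, 1.3059) | windmill J≥1.3059
J = 0.7251 → cruise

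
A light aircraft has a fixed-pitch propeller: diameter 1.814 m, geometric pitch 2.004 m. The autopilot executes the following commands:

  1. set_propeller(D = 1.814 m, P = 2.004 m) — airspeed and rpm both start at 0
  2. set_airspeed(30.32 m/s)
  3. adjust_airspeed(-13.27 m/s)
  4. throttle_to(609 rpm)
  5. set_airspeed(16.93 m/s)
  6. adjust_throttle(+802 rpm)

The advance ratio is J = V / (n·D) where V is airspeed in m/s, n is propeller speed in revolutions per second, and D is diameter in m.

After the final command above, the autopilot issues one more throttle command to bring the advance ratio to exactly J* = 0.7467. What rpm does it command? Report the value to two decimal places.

rpm = 749.94

set_propeller: D = 1.814 m, P = 2.004 m (p = P/D = 1.104741); state ← (V=0, rpm=0)
set_airspeed(30.32): V ← 30.32 m/s
adjust_airspeed(-13.27): V ← 30.32 -13.27 = 17.05 m/s
throttle_to(609): rpm ← 609
set_airspeed(16.93): V ← 16.93 m/s
adjust_throttle(+802): rpm ← 609 +802 = 1411
final state: V = 16.93 m/s, rpm = 1411 → n = rpm/60 = 23.516667 rev/s
target J* = 0.7467; solve J* = V/(n·D) for n: n = V/(J*·D) = 16.93/(0.7467 × 1.814) = 12.498950 rev/s
rpm = 60·n = 749.936988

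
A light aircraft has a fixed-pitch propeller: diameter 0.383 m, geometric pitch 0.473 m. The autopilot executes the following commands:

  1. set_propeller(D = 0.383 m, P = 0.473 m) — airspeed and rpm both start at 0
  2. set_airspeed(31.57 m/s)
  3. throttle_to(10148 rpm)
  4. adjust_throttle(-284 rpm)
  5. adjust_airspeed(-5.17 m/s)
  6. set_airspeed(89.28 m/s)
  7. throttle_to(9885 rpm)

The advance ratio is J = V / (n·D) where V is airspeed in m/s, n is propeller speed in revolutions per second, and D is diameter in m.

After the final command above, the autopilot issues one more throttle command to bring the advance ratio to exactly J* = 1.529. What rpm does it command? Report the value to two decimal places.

set_propeller: D = 0.383 m, P = 0.473 m (p = P/D = 1.234987); state ← (V=0, rpm=0)
set_airspeed(31.57): V ← 31.57 m/s
throttle_to(10148): rpm ← 10148
adjust_throttle(-284): rpm ← 10148 -284 = 9864
adjust_airspeed(-5.17): V ← 31.57 -5.17 = 26.4 m/s
set_airspeed(89.28): V ← 89.28 m/s
throttle_to(9885): rpm ← 9885
final state: V = 89.28 m/s, rpm = 9885 → n = rpm/60 = 164.750000 rev/s
target J* = 1.529; solve J* = V/(n·D) for n: n = V/(J*·D) = 89.28/(1.529 × 0.383) = 152.457194 rev/s
rpm = 60·n = 9147.431639

rpm = 9147.43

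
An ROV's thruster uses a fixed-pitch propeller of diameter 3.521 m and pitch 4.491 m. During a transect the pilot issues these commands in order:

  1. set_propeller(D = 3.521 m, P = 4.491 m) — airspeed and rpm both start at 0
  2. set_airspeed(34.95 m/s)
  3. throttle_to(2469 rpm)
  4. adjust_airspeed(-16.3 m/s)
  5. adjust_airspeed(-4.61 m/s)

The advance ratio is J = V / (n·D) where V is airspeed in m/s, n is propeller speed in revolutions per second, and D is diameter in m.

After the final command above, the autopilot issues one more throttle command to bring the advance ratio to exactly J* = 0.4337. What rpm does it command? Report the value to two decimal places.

set_propeller: D = 3.521 m, P = 4.491 m (p = P/D = 1.275490); state ← (V=0, rpm=0)
set_airspeed(34.95): V ← 34.95 m/s
throttle_to(2469): rpm ← 2469
adjust_airspeed(-16.3): V ← 34.95 -16.3 = 18.65 m/s
adjust_airspeed(-4.61): V ← 18.65 -4.61 = 14.04 m/s
final state: V = 14.04 m/s, rpm = 2469 → n = rpm/60 = 41.150000 rev/s
target J* = 0.4337; solve J* = V/(n·D) for n: n = V/(J*·D) = 14.04/(0.4337 × 3.521) = 9.194152 rev/s
rpm = 60·n = 551.649096

rpm = 551.65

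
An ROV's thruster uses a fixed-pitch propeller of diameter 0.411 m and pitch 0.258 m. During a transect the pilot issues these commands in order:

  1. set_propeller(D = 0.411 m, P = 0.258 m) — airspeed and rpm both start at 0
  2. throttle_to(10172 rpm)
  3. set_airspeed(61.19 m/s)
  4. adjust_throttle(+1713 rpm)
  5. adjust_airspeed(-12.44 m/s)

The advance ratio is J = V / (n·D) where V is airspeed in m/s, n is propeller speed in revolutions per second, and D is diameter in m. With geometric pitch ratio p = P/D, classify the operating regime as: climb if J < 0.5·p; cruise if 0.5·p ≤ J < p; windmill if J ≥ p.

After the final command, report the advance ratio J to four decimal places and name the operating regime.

J = 0.5988, regime = cruise

set_propeller: D = 0.411 m, P = 0.258 m (p = P/D = 0.627737); state ← (V=0, rpm=0)
throttle_to(10172): rpm ← 10172
set_airspeed(61.19): V ← 61.19 m/s
adjust_throttle(+1713): rpm ← 10172 +1713 = 11885
adjust_airspeed(-12.44): V ← 61.19 -12.44 = 48.75 m/s
final state: V = 48.75 m/s, rpm = 11885 → n = rpm/60 = 198.083333 rev/s
J = V / (n·D) = 48.75 / (198.083333 × 0.411) = 0.598804
regime bands: climb J<0.3139 | cruise [0.3139, 0.6277) | windmill J≥0.6277
J = 0.5988 → cruise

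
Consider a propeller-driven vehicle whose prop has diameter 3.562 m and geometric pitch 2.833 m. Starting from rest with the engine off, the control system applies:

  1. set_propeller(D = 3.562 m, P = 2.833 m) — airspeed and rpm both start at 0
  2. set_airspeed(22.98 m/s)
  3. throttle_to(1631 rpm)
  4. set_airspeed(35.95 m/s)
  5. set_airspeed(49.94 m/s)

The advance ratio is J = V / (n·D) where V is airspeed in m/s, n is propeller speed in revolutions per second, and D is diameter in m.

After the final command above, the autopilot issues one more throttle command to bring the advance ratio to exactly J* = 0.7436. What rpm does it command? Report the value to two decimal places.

set_propeller: D = 3.562 m, P = 2.833 m (p = P/D = 0.795340); state ← (V=0, rpm=0)
set_airspeed(22.98): V ← 22.98 m/s
throttle_to(1631): rpm ← 1631
set_airspeed(35.95): V ← 35.95 m/s
set_airspeed(49.94): V ← 49.94 m/s
final state: V = 49.94 m/s, rpm = 1631 → n = rpm/60 = 27.183333 rev/s
target J* = 0.7436; solve J* = V/(n·D) for n: n = V/(J*·D) = 49.94/(0.7436 × 3.562) = 18.854510 rev/s
rpm = 60·n = 1131.270578

rpm = 1131.27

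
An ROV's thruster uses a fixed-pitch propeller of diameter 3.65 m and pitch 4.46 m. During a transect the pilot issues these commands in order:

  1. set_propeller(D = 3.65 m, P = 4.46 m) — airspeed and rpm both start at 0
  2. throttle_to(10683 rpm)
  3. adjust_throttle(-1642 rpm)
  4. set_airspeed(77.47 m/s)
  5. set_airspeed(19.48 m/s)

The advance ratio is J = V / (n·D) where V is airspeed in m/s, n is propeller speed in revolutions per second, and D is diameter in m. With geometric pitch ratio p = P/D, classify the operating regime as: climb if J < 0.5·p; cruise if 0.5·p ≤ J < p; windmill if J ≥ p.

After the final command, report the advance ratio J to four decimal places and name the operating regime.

J = 0.0354, regime = climb

set_propeller: D = 3.65 m, P = 4.46 m (p = P/D = 1.221918); state ← (V=0, rpm=0)
throttle_to(10683): rpm ← 10683
adjust_throttle(-1642): rpm ← 10683 -1642 = 9041
set_airspeed(77.47): V ← 77.47 m/s
set_airspeed(19.48): V ← 19.48 m/s
final state: V = 19.48 m/s, rpm = 9041 → n = rpm/60 = 150.683333 rev/s
J = V / (n·D) = 19.48 / (150.683333 × 3.65) = 0.035419
regime bands: climb J<0.6110 | cruise [0.6110, 1.2219) | windmill J≥1.2219
J = 0.0354 → climb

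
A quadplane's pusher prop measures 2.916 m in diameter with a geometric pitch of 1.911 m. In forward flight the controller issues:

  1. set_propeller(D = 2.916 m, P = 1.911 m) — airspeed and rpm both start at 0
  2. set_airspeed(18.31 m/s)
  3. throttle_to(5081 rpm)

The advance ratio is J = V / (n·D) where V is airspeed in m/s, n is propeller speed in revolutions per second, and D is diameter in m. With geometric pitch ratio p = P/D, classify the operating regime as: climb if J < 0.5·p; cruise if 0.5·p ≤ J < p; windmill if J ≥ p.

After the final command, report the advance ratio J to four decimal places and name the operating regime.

J = 0.0741, regime = climb

set_propeller: D = 2.916 m, P = 1.911 m (p = P/D = 0.655350); state ← (V=0, rpm=0)
set_airspeed(18.31): V ← 18.31 m/s
throttle_to(5081): rpm ← 5081
final state: V = 18.31 m/s, rpm = 5081 → n = rpm/60 = 84.683333 rev/s
J = V / (n·D) = 18.31 / (84.683333 × 2.916) = 0.074149
regime bands: climb J<0.3277 | cruise [0.3277, 0.6553) | windmill J≥0.6553
J = 0.0741 → climb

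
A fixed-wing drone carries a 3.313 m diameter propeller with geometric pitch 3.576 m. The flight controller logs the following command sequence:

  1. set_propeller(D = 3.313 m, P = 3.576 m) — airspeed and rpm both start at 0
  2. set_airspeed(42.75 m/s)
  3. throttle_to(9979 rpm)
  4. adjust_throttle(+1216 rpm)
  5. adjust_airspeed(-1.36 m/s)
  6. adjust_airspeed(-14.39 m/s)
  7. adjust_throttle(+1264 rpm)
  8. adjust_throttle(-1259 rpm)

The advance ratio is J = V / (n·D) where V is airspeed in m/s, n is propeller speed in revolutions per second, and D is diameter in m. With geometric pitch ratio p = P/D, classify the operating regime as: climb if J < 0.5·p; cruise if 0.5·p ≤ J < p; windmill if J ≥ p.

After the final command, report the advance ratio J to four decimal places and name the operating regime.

set_propeller: D = 3.313 m, P = 3.576 m (p = P/D = 1.079384); state ← (V=0, rpm=0)
set_airspeed(42.75): V ← 42.75 m/s
throttle_to(9979): rpm ← 9979
adjust_throttle(+1216): rpm ← 9979 +1216 = 11195
adjust_airspeed(-1.36): V ← 42.75 -1.36 = 41.39 m/s
adjust_airspeed(-14.39): V ← 41.39 -14.39 = 27 m/s
adjust_throttle(+1264): rpm ← 11195 +1264 = 12459
adjust_throttle(-1259): rpm ← 12459 -1259 = 11200
final state: V = 27 m/s, rpm = 11200 → n = rpm/60 = 186.666667 rev/s
J = V / (n·D) = 27 / (186.666667 × 3.313) = 0.043659
regime bands: climb J<0.5397 | cruise [0.5397, 1.0794) | windmill J≥1.0794
J = 0.0437 → climb

J = 0.0437, regime = climb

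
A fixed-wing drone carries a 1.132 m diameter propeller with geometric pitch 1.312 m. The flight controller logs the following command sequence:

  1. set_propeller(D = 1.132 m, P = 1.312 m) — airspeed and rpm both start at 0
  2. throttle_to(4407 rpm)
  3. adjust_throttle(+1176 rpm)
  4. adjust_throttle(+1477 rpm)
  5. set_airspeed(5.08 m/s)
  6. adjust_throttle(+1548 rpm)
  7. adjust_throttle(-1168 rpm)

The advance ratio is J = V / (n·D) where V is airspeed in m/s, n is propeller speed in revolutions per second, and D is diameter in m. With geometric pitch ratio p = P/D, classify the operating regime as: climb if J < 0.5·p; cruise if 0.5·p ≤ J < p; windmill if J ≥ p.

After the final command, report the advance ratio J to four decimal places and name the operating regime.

J = 0.0362, regime = climb

set_propeller: D = 1.132 m, P = 1.312 m (p = P/D = 1.159011); state ← (V=0, rpm=0)
throttle_to(4407): rpm ← 4407
adjust_throttle(+1176): rpm ← 4407 +1176 = 5583
adjust_throttle(+1477): rpm ← 5583 +1477 = 7060
set_airspeed(5.08): V ← 5.08 m/s
adjust_throttle(+1548): rpm ← 7060 +1548 = 8608
adjust_throttle(-1168): rpm ← 8608 -1168 = 7440
final state: V = 5.08 m/s, rpm = 7440 → n = rpm/60 = 124.000000 rev/s
J = V / (n·D) = 5.08 / (124.000000 × 1.132) = 0.036191
regime bands: climb J<0.5795 | cruise [0.5795, 1.1590) | windmill J≥1.1590
J = 0.0362 → climb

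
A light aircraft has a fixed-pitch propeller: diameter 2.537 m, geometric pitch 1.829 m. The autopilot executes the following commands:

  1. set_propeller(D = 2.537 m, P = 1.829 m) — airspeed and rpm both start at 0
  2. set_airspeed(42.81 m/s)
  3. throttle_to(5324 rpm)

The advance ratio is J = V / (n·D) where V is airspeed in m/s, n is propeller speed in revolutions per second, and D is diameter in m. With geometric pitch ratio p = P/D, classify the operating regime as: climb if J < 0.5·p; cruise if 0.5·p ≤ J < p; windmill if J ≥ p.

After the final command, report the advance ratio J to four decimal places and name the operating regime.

set_propeller: D = 2.537 m, P = 1.829 m (p = P/D = 0.720930); state ← (V=0, rpm=0)
set_airspeed(42.81): V ← 42.81 m/s
throttle_to(5324): rpm ← 5324
final state: V = 42.81 m/s, rpm = 5324 → n = rpm/60 = 88.733333 rev/s
J = V / (n·D) = 42.81 / (88.733333 × 2.537) = 0.190168
regime bands: climb J<0.3605 | cruise [0.3605, 0.7209) | windmill J≥0.7209
J = 0.1902 → climb

J = 0.1902, regime = climb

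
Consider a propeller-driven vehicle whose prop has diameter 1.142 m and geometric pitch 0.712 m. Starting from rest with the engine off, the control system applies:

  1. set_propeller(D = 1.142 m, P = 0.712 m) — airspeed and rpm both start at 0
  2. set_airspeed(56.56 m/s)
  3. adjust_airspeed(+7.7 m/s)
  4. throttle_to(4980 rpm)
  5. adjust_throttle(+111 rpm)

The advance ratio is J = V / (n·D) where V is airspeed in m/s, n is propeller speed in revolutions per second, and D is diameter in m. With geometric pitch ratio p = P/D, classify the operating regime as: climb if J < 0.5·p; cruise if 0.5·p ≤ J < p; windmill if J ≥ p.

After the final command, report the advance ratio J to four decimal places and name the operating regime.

J = 0.6632, regime = windmill

set_propeller: D = 1.142 m, P = 0.712 m (p = P/D = 0.623468); state ← (V=0, rpm=0)
set_airspeed(56.56): V ← 56.56 m/s
adjust_airspeed(+7.7): V ← 56.56 +7.7 = 64.26 m/s
throttle_to(4980): rpm ← 4980
adjust_throttle(+111): rpm ← 4980 +111 = 5091
final state: V = 64.26 m/s, rpm = 5091 → n = rpm/60 = 84.850000 rev/s
J = V / (n·D) = 64.26 / (84.850000 × 1.142) = 0.663167
regime bands: climb J<0.3117 | cruise [0.3117, 0.6235) | windmill J≥0.6235
J = 0.6632 → windmill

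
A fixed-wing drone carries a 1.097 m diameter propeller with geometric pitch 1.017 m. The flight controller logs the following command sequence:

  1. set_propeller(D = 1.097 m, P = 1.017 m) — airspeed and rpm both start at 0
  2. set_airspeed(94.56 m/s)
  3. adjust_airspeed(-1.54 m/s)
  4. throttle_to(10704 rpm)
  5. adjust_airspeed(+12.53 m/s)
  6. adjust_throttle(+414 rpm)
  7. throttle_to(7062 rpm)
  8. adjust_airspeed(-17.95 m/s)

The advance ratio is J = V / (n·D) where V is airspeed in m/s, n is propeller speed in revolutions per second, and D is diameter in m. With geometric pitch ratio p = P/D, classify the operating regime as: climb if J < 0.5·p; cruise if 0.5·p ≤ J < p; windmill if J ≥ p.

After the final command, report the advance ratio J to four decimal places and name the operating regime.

J = 0.6785, regime = cruise

set_propeller: D = 1.097 m, P = 1.017 m (p = P/D = 0.927074); state ← (V=0, rpm=0)
set_airspeed(94.56): V ← 94.56 m/s
adjust_airspeed(-1.54): V ← 94.56 -1.54 = 93.02 m/s
throttle_to(10704): rpm ← 10704
adjust_airspeed(+12.53): V ← 93.02 +12.53 = 105.55 m/s
adjust_throttle(+414): rpm ← 10704 +414 = 11118
throttle_to(7062): rpm ← 7062
adjust_airspeed(-17.95): V ← 105.55 -17.95 = 87.6 m/s
final state: V = 87.6 m/s, rpm = 7062 → n = rpm/60 = 117.700000 rev/s
J = V / (n·D) = 87.6 / (117.700000 × 1.097) = 0.678455
regime bands: climb J<0.4635 | cruise [0.4635, 0.9271) | windmill J≥0.9271
J = 0.6785 → cruise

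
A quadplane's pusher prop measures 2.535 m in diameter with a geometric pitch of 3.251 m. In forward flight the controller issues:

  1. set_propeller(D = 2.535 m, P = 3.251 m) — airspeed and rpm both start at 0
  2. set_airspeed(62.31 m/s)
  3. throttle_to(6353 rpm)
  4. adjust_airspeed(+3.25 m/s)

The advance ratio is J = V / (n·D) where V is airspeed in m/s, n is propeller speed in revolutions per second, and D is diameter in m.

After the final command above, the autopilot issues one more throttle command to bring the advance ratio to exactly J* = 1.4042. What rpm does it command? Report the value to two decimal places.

set_propeller: D = 2.535 m, P = 3.251 m (p = P/D = 1.282446); state ← (V=0, rpm=0)
set_airspeed(62.31): V ← 62.31 m/s
throttle_to(6353): rpm ← 6353
adjust_airspeed(+3.25): V ← 62.31 +3.25 = 65.56 m/s
final state: V = 65.56 m/s, rpm = 6353 → n = rpm/60 = 105.883333 rev/s
target J* = 1.4042; solve J* = V/(n·D) for n: n = V/(J*·D) = 65.56/(1.4042 × 2.535) = 18.417557 rev/s
rpm = 60·n = 1105.053394

rpm = 1105.05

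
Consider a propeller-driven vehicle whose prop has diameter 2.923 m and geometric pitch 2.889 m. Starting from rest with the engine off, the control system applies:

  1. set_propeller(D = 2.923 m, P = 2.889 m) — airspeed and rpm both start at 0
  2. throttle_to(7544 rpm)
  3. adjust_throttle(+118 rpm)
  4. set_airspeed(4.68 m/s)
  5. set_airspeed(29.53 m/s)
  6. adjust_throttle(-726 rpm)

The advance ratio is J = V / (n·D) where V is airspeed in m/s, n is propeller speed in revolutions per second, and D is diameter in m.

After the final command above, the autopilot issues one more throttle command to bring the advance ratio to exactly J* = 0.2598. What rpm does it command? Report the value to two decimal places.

rpm = 2333.17

set_propeller: D = 2.923 m, P = 2.889 m (p = P/D = 0.988368); state ← (V=0, rpm=0)
throttle_to(7544): rpm ← 7544
adjust_throttle(+118): rpm ← 7544 +118 = 7662
set_airspeed(4.68): V ← 4.68 m/s
set_airspeed(29.53): V ← 29.53 m/s
adjust_throttle(-726): rpm ← 7662 -726 = 6936
final state: V = 29.53 m/s, rpm = 6936 → n = rpm/60 = 115.600000 rev/s
target J* = 0.2598; solve J* = V/(n·D) for n: n = V/(J*·D) = 29.53/(0.2598 × 2.923) = 38.886198 rev/s
rpm = 60·n = 2333.171889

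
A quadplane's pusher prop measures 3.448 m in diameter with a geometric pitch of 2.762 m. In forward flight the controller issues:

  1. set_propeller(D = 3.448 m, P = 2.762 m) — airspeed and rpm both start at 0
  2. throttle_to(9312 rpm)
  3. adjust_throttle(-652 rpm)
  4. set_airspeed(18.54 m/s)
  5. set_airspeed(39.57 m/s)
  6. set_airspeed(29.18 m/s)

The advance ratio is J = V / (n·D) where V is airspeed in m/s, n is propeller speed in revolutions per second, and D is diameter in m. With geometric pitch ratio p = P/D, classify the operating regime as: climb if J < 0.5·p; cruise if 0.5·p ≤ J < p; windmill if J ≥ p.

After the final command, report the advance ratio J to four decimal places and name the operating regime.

J = 0.0586, regime = climb

set_propeller: D = 3.448 m, P = 2.762 m (p = P/D = 0.801044); state ← (V=0, rpm=0)
throttle_to(9312): rpm ← 9312
adjust_throttle(-652): rpm ← 9312 -652 = 8660
set_airspeed(18.54): V ← 18.54 m/s
set_airspeed(39.57): V ← 39.57 m/s
set_airspeed(29.18): V ← 29.18 m/s
final state: V = 29.18 m/s, rpm = 8660 → n = rpm/60 = 144.333333 rev/s
J = V / (n·D) = 29.18 / (144.333333 × 3.448) = 0.058634
regime bands: climb J<0.4005 | cruise [0.4005, 0.8010) | windmill J≥0.8010
J = 0.0586 → climb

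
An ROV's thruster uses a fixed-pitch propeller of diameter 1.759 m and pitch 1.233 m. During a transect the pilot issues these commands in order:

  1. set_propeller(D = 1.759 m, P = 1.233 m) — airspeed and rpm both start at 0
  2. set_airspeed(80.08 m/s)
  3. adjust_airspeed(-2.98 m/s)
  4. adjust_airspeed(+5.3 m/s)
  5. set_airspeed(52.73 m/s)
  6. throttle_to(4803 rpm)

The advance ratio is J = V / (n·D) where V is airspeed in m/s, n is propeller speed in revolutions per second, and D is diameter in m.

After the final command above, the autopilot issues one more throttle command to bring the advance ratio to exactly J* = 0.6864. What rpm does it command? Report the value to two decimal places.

rpm = 2620.39

set_propeller: D = 1.759 m, P = 1.233 m (p = P/D = 0.700966); state ← (V=0, rpm=0)
set_airspeed(80.08): V ← 80.08 m/s
adjust_airspeed(-2.98): V ← 80.08 -2.98 = 77.1 m/s
adjust_airspeed(+5.3): V ← 77.1 +5.3 = 82.4 m/s
set_airspeed(52.73): V ← 52.73 m/s
throttle_to(4803): rpm ← 4803
final state: V = 52.73 m/s, rpm = 4803 → n = rpm/60 = 80.050000 rev/s
target J* = 0.6864; solve J* = V/(n·D) for n: n = V/(J*·D) = 52.73/(0.6864 × 1.759) = 43.673164 rev/s
rpm = 60·n = 2620.389843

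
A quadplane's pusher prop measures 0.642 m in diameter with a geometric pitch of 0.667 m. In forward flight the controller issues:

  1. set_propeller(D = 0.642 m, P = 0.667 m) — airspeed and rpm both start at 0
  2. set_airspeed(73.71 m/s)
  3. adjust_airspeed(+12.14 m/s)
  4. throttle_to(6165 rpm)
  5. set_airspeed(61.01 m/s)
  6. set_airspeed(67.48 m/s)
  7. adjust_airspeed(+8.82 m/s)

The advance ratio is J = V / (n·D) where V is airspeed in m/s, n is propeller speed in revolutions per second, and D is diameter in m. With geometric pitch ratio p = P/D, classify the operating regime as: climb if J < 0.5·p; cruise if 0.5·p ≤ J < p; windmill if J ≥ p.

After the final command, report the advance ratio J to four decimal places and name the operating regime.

J = 1.1567, regime = windmill

set_propeller: D = 0.642 m, P = 0.667 m (p = P/D = 1.038941); state ← (V=0, rpm=0)
set_airspeed(73.71): V ← 73.71 m/s
adjust_airspeed(+12.14): V ← 73.71 +12.14 = 85.85 m/s
throttle_to(6165): rpm ← 6165
set_airspeed(61.01): V ← 61.01 m/s
set_airspeed(67.48): V ← 67.48 m/s
adjust_airspeed(+8.82): V ← 67.48 +8.82 = 76.3 m/s
final state: V = 76.3 m/s, rpm = 6165 → n = rpm/60 = 102.750000 rev/s
J = V / (n·D) = 76.3 / (102.750000 × 0.642) = 1.156665
regime bands: climb J<0.5195 | cruise [0.5195, 1.0389) | windmill J≥1.0389
J = 1.1567 → windmill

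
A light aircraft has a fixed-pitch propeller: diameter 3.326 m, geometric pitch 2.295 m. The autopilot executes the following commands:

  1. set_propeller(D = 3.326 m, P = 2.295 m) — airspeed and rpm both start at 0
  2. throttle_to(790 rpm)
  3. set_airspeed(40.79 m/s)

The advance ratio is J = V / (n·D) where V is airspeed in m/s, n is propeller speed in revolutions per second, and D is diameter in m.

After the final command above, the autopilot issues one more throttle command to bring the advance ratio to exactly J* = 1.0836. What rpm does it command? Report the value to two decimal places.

rpm = 679.07

set_propeller: D = 3.326 m, P = 2.295 m (p = P/D = 0.690018); state ← (V=0, rpm=0)
throttle_to(790): rpm ← 790
set_airspeed(40.79): V ← 40.79 m/s
final state: V = 40.79 m/s, rpm = 790 → n = rpm/60 = 13.166667 rev/s
target J* = 1.0836; solve J* = V/(n·D) for n: n = V/(J*·D) = 40.79/(1.0836 × 3.326) = 11.317812 rev/s
rpm = 60·n = 679.068702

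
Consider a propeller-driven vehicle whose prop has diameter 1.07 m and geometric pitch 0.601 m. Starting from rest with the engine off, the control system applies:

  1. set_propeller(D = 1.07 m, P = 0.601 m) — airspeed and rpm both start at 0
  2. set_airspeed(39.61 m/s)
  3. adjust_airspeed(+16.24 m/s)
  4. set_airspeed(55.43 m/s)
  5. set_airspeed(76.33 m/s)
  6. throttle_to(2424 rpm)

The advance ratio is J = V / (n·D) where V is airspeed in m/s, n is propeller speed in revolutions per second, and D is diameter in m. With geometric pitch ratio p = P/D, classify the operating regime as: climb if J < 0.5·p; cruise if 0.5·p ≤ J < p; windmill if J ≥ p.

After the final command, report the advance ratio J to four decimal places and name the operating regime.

J = 1.7658, regime = windmill

set_propeller: D = 1.07 m, P = 0.601 m (p = P/D = 0.561682); state ← (V=0, rpm=0)
set_airspeed(39.61): V ← 39.61 m/s
adjust_airspeed(+16.24): V ← 39.61 +16.24 = 55.85 m/s
set_airspeed(55.43): V ← 55.43 m/s
set_airspeed(76.33): V ← 76.33 m/s
throttle_to(2424): rpm ← 2424
final state: V = 76.33 m/s, rpm = 2424 → n = rpm/60 = 40.400000 rev/s
J = V / (n·D) = 76.33 / (40.400000 × 1.07) = 1.765754
regime bands: climb J<0.2808 | cruise [0.2808, 0.5617) | windmill J≥0.5617
J = 1.7658 → windmill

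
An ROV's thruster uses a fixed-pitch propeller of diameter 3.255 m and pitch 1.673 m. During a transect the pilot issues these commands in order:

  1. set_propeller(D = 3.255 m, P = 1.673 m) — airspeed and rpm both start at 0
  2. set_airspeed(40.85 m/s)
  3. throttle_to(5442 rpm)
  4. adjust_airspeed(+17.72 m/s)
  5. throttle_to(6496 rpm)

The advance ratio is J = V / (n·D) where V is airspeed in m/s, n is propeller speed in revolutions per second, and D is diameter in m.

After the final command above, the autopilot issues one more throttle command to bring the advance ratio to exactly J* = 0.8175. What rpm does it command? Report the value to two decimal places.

rpm = 1320.65

set_propeller: D = 3.255 m, P = 1.673 m (p = P/D = 0.513978); state ← (V=0, rpm=0)
set_airspeed(40.85): V ← 40.85 m/s
throttle_to(5442): rpm ← 5442
adjust_airspeed(+17.72): V ← 40.85 +17.72 = 58.57 m/s
throttle_to(6496): rpm ← 6496
final state: V = 58.57 m/s, rpm = 6496 → n = rpm/60 = 108.266667 rev/s
target J* = 0.8175; solve J* = V/(n·D) for n: n = V/(J*·D) = 58.57/(0.8175 × 3.255) = 22.010833 rev/s
rpm = 60·n = 1320.649953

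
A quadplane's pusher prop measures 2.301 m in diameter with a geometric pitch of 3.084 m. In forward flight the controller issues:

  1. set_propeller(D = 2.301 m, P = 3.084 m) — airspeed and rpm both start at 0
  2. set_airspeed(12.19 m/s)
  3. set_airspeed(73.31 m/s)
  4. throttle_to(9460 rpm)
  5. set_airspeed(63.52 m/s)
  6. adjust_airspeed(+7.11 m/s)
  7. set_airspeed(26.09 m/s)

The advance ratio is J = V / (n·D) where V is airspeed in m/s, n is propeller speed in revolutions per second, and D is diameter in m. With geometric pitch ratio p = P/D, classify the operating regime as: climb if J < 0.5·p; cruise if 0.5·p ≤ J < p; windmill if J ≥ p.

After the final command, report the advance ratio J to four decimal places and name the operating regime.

J = 0.0719, regime = climb

set_propeller: D = 2.301 m, P = 3.084 m (p = P/D = 1.340287); state ← (V=0, rpm=0)
set_airspeed(12.19): V ← 12.19 m/s
set_airspeed(73.31): V ← 73.31 m/s
throttle_to(9460): rpm ← 9460
set_airspeed(63.52): V ← 63.52 m/s
adjust_airspeed(+7.11): V ← 63.52 +7.11 = 70.63 m/s
set_airspeed(26.09): V ← 26.09 m/s
final state: V = 26.09 m/s, rpm = 9460 → n = rpm/60 = 157.666667 rev/s
J = V / (n·D) = 26.09 / (157.666667 × 2.301) = 0.071915
regime bands: climb J<0.6701 | cruise [0.6701, 1.3403) | windmill J≥1.3403
J = 0.0719 → climb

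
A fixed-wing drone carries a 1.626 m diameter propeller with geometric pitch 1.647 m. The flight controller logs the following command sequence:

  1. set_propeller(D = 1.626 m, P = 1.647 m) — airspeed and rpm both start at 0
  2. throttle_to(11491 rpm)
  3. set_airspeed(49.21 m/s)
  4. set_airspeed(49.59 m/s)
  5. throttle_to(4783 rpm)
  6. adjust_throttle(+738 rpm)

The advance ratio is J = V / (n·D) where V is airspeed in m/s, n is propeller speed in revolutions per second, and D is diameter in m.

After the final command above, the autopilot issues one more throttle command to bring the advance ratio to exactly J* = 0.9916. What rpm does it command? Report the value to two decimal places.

set_propeller: D = 1.626 m, P = 1.647 m (p = P/D = 1.012915); state ← (V=0, rpm=0)
throttle_to(11491): rpm ← 11491
set_airspeed(49.21): V ← 49.21 m/s
set_airspeed(49.59): V ← 49.59 m/s
throttle_to(4783): rpm ← 4783
adjust_throttle(+738): rpm ← 4783 +738 = 5521
final state: V = 49.59 m/s, rpm = 5521 → n = rpm/60 = 92.016667 rev/s
target J* = 0.9916; solve J* = V/(n·D) for n: n = V/(J*·D) = 49.59/(0.9916 × 1.626) = 30.756510 rev/s
rpm = 60·n = 1845.390580

rpm = 1845.39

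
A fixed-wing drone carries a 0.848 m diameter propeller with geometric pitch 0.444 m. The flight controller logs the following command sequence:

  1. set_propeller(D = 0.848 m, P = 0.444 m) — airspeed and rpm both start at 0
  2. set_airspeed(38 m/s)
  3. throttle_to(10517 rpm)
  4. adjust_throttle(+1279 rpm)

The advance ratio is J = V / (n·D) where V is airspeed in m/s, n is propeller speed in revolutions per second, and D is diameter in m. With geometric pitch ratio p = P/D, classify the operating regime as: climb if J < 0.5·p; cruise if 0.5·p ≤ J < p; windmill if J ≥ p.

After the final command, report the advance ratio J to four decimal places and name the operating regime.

set_propeller: D = 0.848 m, P = 0.444 m (p = P/D = 0.523585); state ← (V=0, rpm=0)
set_airspeed(38): V ← 38 m/s
throttle_to(10517): rpm ← 10517
adjust_throttle(+1279): rpm ← 10517 +1279 = 11796
final state: V = 38 m/s, rpm = 11796 → n = rpm/60 = 196.600000 rev/s
J = V / (n·D) = 38 / (196.600000 × 0.848) = 0.227931
regime bands: climb J<0.2618 | cruise [0.2618, 0.5236) | windmill J≥0.5236
J = 0.2279 → climb

J = 0.2279, regime = climb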